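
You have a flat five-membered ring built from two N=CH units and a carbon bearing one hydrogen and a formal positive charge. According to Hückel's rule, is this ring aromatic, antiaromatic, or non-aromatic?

Antiaromatic

Check conjugation: the double-bond atoms are sp², each contributing one p electron; each =N– nitrogen is pyridine-type (lone pair in the sp² plane, one electron in the p orbital); the carbocation has an empty p orbital — every position has a p orbital, so the cyclic π system is continuous.
Adding the contributions, 2 × 2 = 4 from the double-bond units + 0 from the CH(+) atom = 4.
A 4n π count (4, n = 1) in a planar conjugated ring means antiaromatic.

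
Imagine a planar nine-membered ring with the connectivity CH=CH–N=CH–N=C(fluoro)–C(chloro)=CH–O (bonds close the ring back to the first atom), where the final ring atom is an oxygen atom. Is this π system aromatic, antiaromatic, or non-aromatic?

The p orbitals form a continuous loop: the double-bond atoms are sp², each contributing one p electron; the doubly-bonded nitrogens are pyridine-type — their lone pairs lie in the ring plane, leaving one electron in the p orbital; the oxygen donates one lone pair from its p orbital. The ring is fully conjugated.
Counting π electrons: 4 × 2 = 8 from the double-bond units + 2 from the O atom = 10.
Since 10 = 4·2 + 2, the ring meets the 4n+2 criterion.

Aromatic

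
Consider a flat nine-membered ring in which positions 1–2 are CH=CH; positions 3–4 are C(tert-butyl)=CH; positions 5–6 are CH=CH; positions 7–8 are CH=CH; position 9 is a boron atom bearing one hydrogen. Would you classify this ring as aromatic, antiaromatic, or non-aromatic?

Every ring atom contributes a p orbital perpendicular to the ring (the double-bond atoms are sp², each contributing one p electron; the boron has an empty p orbital), so the π system is cyclic and fully conjugated.
Counting π electrons: 4 × 2 = 8 from the double-bond units + 0 from the BH atom = 8.
8 is a 4n count (n = 2), so the planar conjugated ring is antiaromatic.

Antiaromatic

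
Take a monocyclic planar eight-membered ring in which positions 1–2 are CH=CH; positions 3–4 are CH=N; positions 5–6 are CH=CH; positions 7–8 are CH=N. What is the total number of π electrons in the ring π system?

All ring atoms are sp² and supply a p orbital to the ring (the double-bond atoms are sp², each contributing one p electron; each =N– nitrogen is pyridine-type (lone pair in the sp² plane, one electron in the p orbital)); the conjugation is uninterrupted.
Tallying contributions gives 4 × 2 = 8 from the 4 double-bond units.

8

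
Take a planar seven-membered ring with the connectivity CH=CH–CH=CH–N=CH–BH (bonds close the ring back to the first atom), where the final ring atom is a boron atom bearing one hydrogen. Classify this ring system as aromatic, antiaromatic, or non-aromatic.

Check conjugation: every atom in a ring double bond is sp² and brings one electron to the p orbital; each =N– nitrogen is pyridine-type (lone pair in the sp² plane, one electron in the p orbital); the boron has an empty p orbital — every position has a p orbital, so the cyclic π system is continuous.
Counting π electrons: 3 × 2 = 6 from the double-bond units + 0 from the BH atom = 6.
6 = 4(1) + 2, which satisfies Hückel's 4n+2 rule.

Aromatic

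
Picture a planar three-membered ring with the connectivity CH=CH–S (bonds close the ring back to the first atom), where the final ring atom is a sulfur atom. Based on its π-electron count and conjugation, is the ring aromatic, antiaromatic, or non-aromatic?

All ring atoms are sp² and supply a p orbital to the ring (every atom in a ring double bond is sp² and brings one electron to the p orbital; the sulfur donates one lone pair from its p orbital); the conjugation is uninterrupted.
Counting π electrons: 1 × 2 = 2 from the double-bond unit + 2 from the S atom = 4.
With 4 = 4·1 π electrons, Hückel's rule classifies the planar ring as antiaromatic.

Antiaromatic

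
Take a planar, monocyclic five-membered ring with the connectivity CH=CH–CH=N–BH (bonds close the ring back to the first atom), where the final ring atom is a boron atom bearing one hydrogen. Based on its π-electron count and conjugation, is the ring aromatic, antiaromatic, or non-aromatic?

Antiaromatic

All ring atoms are sp² and supply a p orbital to the ring (the double-bond atoms are sp², each contributing one p electron; each sp² =N– keeps its lone pair in-plane and puts one electron into the π system; the boron has an empty p orbital); the conjugation is uninterrupted.
π-electron count: 2 × 2 = 4 from the double-bond units + 0 from the BH atom = 4.
With 4 = 4·1 π electrons, Hückel's rule classifies the planar ring as antiaromatic.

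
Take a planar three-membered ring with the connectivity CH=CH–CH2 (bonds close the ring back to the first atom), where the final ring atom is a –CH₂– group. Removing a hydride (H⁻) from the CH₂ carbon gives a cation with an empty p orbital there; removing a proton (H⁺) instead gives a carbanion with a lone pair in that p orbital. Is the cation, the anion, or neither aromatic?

In both ions every ring atom is sp² and contributes a p orbital, so both rings are fully conjugated.
Cation: 1 × 2 + 0 = 2 π electrons → 4(0)+2, aromatic.
Anion: 1 × 2 + 2 = 4 π electrons → 4(1), antiaromatic.

The cation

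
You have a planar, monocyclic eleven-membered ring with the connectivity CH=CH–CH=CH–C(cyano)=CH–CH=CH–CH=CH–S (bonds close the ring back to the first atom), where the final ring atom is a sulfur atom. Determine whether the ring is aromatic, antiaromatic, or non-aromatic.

Antiaromatic

The p orbitals form a continuous loop: each doubly-bonded ring atom is sp² with one p-orbital electron; the sulfur donates one lone pair from its p orbital. The ring is fully conjugated.
π-electron count: 5 × 2 = 10 from the double-bond units + 2 from the S atom = 12.
12 = 4(3); a planar, fully conjugated 4n system is antiaromatic.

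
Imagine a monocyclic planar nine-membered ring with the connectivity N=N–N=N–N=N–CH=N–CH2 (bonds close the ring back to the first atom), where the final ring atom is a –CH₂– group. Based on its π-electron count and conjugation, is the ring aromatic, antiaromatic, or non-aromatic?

Non-aromatic

Because the tetrahedral CH₂ carbon is sp³ and has no p orbital in the ring π system at the CH2 position, the π system cannot extend all the way around the ring.
A ring that is not fully conjugated cannot be aromatic or antiaromatic regardless of its π-electron count.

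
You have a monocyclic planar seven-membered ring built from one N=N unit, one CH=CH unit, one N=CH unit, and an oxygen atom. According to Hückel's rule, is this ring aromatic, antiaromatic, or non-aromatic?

The p orbitals form a continuous loop: every atom in a ring double bond is sp² and brings one electron to the p orbital; each sp² =N– keeps its lone pair in-plane and puts one electron into the π system; the oxygen donates one lone pair from its p orbital. The ring is fully conjugated.
π-electron count: 3 × 2 = 6 from the double-bond units + 2 from the O atom = 8.
A 4n π count (8, n = 2) in a planar conjugated ring means antiaromatic.

Antiaromatic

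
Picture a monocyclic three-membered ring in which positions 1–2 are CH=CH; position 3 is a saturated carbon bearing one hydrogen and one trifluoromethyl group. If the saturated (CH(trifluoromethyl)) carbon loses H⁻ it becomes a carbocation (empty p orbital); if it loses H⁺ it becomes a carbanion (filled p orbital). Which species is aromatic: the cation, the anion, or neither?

The cation

In both ions every ring atom is sp² and contributes a p orbital, so both rings are fully conjugated.
Cation: 1 × 2 + 0 = 2 π electrons → 4(0)+2, aromatic.
Anion: 1 × 2 + 2 = 4 π electrons → 4(1), antiaromatic.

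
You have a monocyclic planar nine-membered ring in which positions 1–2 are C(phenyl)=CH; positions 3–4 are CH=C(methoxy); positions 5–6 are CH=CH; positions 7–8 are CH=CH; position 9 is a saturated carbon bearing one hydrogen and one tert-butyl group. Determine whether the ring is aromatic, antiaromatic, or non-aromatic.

At the CH(tert-butyl) position, that saturated carbon is sp³ and has no p orbital in the ring π system; the ring's p-orbital overlap is broken there.
Broken conjugation rules out both aromaticity and antiaromaticity.

Non-aromatic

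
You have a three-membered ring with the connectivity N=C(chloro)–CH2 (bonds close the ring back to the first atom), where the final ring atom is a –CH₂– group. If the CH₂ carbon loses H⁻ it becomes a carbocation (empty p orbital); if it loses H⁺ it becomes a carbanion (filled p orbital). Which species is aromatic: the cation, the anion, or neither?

The cation

Once that carbon is sp², every ring atom has a p orbital and both ions are fully conjugated.
Cation: 1 × 2 + 0 = 2 π electrons → 4(0)+2, aromatic.
Anion: 1 × 2 + 2 = 4 π electrons → 4(1), antiaromatic.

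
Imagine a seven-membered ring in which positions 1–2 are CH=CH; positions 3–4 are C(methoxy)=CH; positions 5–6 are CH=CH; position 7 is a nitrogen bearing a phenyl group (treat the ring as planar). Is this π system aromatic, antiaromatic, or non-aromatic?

Antiaromatic

Every ring atom contributes a p orbital perpendicular to the ring (the double-bond atoms are sp², each contributing one p electron; the pyrrole-type nitrogen donates its lone pair from the p orbital), so the π system is cyclic and fully conjugated.
Tallying contributions gives 3 × 2 = 6 from the double-bond units + 2 from the N(phenyl) atom = 8.
8 = 4(2); a planar, fully conjugated 4n system is antiaromatic.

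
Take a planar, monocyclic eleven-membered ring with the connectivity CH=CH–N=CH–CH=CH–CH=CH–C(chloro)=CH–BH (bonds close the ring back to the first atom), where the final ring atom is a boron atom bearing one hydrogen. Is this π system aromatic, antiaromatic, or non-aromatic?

Aromatic

The p orbitals form a continuous loop: the double-bond atoms are sp², each contributing one p electron; each sp² =N– keeps its lone pair in-plane and puts one electron into the π system; the boron has an empty p orbital. The ring is fully conjugated.
Counting π electrons: 5 × 2 = 10 from the double-bond units + 0 from the BH atom = 10.
Since 10 = 4·2 + 2, the ring meets the 4n+2 criterion.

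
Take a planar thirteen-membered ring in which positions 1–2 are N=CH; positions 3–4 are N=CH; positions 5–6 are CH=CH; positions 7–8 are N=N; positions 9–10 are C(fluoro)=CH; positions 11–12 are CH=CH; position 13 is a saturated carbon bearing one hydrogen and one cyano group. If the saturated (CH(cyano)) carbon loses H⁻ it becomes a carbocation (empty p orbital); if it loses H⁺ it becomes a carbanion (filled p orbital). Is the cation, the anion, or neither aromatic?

Both ions have a continuous loop of p orbitals — each ring atom is sp².
Cation: 6 × 2 + 0 = 12 π electrons → 4(3), antiaromatic.
Anion: 6 × 2 + 2 = 14 π electrons → 4(3)+2, aromatic.

The anion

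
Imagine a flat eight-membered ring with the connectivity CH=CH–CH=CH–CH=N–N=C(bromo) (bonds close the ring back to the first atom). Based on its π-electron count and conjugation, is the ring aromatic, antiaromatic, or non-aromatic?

All ring atoms are sp² and supply a p orbital to the ring (every atom in a ring double bond is sp² and brings one electron to the p orbital; each =N– nitrogen is pyridine-type (lone pair in the sp² plane, one electron in the p orbital)); the conjugation is uninterrupted.
π-electron count: 4 × 2 = 8 from the 4 double-bond units.
8 is a 4n count (n = 2), so the planar conjugated ring is antiaromatic.

Antiaromatic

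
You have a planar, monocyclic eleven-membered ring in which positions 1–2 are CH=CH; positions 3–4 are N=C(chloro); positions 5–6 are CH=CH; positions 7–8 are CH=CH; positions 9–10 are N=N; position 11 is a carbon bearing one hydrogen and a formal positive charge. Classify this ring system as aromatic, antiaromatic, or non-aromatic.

Every ring atom contributes a p orbital perpendicular to the ring (every atom in a ring double bond is sp² and brings one electron to the p orbital; each sp² =N– keeps its lone pair in-plane and puts one electron into the π system; the carbocation has an empty p orbital), so the π system is cyclic and fully conjugated.
Tallying contributions gives 5 × 2 = 10 from the double-bond units + 0 from the CH(+) atom = 10.
With 10 π electrons (n = 2), the Hückel 4n+2 condition holds.

Aromatic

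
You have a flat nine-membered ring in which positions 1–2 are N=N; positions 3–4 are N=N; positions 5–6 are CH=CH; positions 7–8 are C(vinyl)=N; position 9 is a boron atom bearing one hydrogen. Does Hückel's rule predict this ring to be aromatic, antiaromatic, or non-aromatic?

Antiaromatic

Every ring atom contributes a p orbital perpendicular to the ring (the double-bond atoms are sp², each contributing one p electron; the doubly-bonded nitrogens are pyridine-type — their lone pairs lie in the ring plane, leaving one electron in the p orbital; the boron has an empty p orbital), so the π system is cyclic and fully conjugated.
Counting π electrons: 4 × 2 = 8 from the double-bond units + 0 from the BH atom = 8.
8 = 4(2); a planar, fully conjugated 4n system is antiaromatic.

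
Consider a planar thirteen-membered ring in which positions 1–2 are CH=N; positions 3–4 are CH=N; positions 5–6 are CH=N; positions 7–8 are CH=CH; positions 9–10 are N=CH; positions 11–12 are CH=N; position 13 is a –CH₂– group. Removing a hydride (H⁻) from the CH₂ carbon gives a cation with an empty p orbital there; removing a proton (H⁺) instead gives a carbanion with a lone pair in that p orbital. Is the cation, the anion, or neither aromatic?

In either ion the ring is fully conjugated: every atom, including the new sp² carbon, supplies a p orbital.
Cation: 6 × 2 + 0 = 12 π electrons → 4(3), antiaromatic.
Anion: 6 × 2 + 2 = 14 π electrons → 4(3)+2, aromatic.

The anion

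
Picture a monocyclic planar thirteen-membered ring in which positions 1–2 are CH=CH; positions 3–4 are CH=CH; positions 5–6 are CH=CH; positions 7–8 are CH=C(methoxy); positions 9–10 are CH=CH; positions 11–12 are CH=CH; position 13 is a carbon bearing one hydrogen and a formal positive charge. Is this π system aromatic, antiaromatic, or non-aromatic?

Every ring atom contributes a p orbital perpendicular to the ring (every atom in a ring double bond is sp² and brings one electron to the p orbital; the carbocation has an empty p orbital), so the π system is cyclic and fully conjugated.
Adding the contributions, 6 × 2 = 12 from the double-bond units + 0 from the CH(+) atom = 12.
12 = 4(3); a planar, fully conjugated 4n system is antiaromatic.

Antiaromatic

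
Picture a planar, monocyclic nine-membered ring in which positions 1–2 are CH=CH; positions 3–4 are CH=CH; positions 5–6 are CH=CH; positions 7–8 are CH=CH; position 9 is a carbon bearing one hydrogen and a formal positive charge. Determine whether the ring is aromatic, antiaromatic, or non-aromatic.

Antiaromatic

All ring atoms are sp² and supply a p orbital to the ring (each doubly-bonded ring atom is sp² with one p-orbital electron; the carbocation has an empty p orbital); the conjugation is uninterrupted.
Adding the contributions, 4 × 2 = 8 from the double-bond units + 0 from the CH(+) atom = 8.
8 = 4(2); a planar, fully conjugated 4n system is antiaromatic.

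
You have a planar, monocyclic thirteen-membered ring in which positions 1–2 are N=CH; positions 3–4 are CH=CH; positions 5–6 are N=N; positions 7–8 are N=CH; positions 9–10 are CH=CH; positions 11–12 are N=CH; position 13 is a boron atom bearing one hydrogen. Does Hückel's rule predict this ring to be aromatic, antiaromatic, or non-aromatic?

Antiaromatic

Every ring atom contributes a p orbital perpendicular to the ring (the double-bond atoms are sp², each contributing one p electron; the doubly-bonded nitrogens are pyridine-type — their lone pairs lie in the ring plane, leaving one electron in the p orbital; the boron has an empty p orbital), so the π system is cyclic and fully conjugated.
Tallying contributions gives 6 × 2 = 12 from the double-bond units + 0 from the BH atom = 12.
12 = 4(3); a planar, fully conjugated 4n system is antiaromatic.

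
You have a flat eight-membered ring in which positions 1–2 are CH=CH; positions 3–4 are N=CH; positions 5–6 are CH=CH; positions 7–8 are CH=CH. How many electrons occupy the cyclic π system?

8

All ring atoms are sp² and supply a p orbital to the ring (every atom in a ring double bond is sp² and brings one electron to the p orbital; the doubly-bonded nitrogens are pyridine-type — their lone pairs lie in the ring plane, leaving one electron in the p orbital); the conjugation is uninterrupted.
π-electron count: 4 × 2 = 8 from the 4 double-bond units.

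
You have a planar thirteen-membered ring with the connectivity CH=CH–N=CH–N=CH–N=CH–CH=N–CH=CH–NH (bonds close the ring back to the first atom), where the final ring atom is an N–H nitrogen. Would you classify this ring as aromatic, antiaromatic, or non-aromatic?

Aromatic

Check conjugation: the double-bond atoms are sp², each contributing one p electron; each sp² =N– keeps its lone pair in-plane and puts one electron into the π system; the pyrrole-type nitrogen donates its lone pair from the p orbital — every position has a p orbital, so the cyclic π system is continuous.
Adding the contributions, 6 × 2 = 12 from the double-bond units + 2 from the NH atom = 14.
Since 14 = 4·3 + 2, the ring meets the 4n+2 criterion.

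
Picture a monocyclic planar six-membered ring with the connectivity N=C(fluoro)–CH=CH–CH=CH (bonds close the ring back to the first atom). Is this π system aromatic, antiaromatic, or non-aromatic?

Aromatic

Check conjugation: every atom in a ring double bond is sp² and brings one electron to the p orbital; each =N– nitrogen is pyridine-type (lone pair in the sp² plane, one electron in the p orbital) — every position has a p orbital, so the cyclic π system is continuous.
Adding the contributions, 3 × 2 = 6 from the 3 double-bond units.
6 = 4(1) + 2, which satisfies Hückel's 4n+2 rule.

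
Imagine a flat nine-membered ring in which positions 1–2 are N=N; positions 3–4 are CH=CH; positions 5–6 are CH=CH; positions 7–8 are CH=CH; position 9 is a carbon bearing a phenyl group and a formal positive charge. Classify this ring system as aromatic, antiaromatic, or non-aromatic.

Antiaromatic

Every ring atom contributes a p orbital perpendicular to the ring (the double-bond atoms are sp², each contributing one p electron; each sp² =N– keeps its lone pair in-plane and puts one electron into the π system; the carbocation has an empty p orbital), so the π system is cyclic and fully conjugated.
Adding the contributions, 4 × 2 = 8 from the double-bond units + 0 from the C(phenyl)(+) atom = 8.
8 = 4(2); a planar, fully conjugated 4n system is antiaromatic.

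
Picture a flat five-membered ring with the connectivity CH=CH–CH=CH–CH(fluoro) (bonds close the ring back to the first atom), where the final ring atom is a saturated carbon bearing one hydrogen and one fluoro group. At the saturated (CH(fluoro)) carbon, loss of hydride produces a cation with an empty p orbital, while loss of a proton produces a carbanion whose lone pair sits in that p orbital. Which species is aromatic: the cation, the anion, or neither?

The anion

In both ions every ring atom is sp² and contributes a p orbital, so both rings are fully conjugated.
Cation: 2 × 2 + 0 = 4 π electrons → 4(1), antiaromatic.
Anion: 2 × 2 + 2 = 6 π electrons → 4(1)+2, aromatic.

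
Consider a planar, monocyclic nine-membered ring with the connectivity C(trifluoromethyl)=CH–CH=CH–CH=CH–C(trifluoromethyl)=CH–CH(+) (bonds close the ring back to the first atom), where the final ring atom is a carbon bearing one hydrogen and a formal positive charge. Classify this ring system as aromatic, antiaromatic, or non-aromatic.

All ring atoms are sp² and supply a p orbital to the ring (each doubly-bonded ring atom is sp² with one p-orbital electron; the carbocation has an empty p orbital); the conjugation is uninterrupted.
Adding the contributions, 4 × 2 = 8 from the double-bond units + 0 from the CH(+) atom = 8.
With 8 = 4·2 π electrons, Hückel's rule classifies the planar ring as antiaromatic.

Antiaromatic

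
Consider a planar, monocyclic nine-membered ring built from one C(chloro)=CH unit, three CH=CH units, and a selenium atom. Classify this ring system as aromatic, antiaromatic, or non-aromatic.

All ring atoms are sp² and supply a p orbital to the ring (each doubly-bonded ring atom is sp² with one p-orbital electron; the selenium donates one lone pair from its p orbital); the conjugation is uninterrupted.
Adding the contributions, 4 × 2 = 8 from the double-bond units + 2 from the Se atom = 10.
With 10 π electrons (n = 2), the Hückel 4n+2 condition holds.

Aromatic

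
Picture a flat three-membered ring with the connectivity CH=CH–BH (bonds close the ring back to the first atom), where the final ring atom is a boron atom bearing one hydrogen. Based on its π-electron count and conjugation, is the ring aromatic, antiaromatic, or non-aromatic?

Aromatic

All ring atoms are sp² and supply a p orbital to the ring (the double-bond atoms are sp², each contributing one p electron; the boron has an empty p orbital); the conjugation is uninterrupted.
Adding the contributions, 1 × 2 = 2 from the double-bond unit + 0 from the BH atom = 2.
That gives a 4n+2 count (2, n = 0).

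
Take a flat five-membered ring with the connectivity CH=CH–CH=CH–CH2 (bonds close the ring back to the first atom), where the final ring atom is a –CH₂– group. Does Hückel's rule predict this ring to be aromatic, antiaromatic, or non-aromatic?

The CH2 position has four σ bonds — the tetrahedral CH₂ carbon is sp³ and has no p orbital in the ring π system — so the cyclic conjugation is interrupted.
Hückel's rule only applies to fully conjugated rings, so this one is simply non-aromatic.

Non-aromatic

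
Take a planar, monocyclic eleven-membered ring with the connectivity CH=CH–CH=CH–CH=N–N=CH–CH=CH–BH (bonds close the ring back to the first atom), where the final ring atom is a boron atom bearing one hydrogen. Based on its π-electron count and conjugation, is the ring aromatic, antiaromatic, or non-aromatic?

All ring atoms are sp² and supply a p orbital to the ring (the double-bond atoms are sp², each contributing one p electron; each =N– nitrogen is pyridine-type (lone pair in the sp² plane, one electron in the p orbital); the boron has an empty p orbital); the conjugation is uninterrupted.
π-electron count: 5 × 2 = 10 from the double-bond units + 0 from the BH atom = 10.
With 10 π electrons (n = 2), the Hückel 4n+2 condition holds.

Aromatic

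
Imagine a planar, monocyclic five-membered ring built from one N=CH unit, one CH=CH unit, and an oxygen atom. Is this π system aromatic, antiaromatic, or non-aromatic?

The p orbitals form a continuous loop: every atom in a ring double bond is sp² and brings one electron to the p orbital; each =N– nitrogen is pyridine-type (lone pair in the sp² plane, one electron in the p orbital); the oxygen donates one lone pair from its p orbital. The ring is fully conjugated.
π-electron count: 2 × 2 = 4 from the double-bond units + 2 from the O atom = 6.
That gives a 4n+2 count (6, n = 1).

Aromatic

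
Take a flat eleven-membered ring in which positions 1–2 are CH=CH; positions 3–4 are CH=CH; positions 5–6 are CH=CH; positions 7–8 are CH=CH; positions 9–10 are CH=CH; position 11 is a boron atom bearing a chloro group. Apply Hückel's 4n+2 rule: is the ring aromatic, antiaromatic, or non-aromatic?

Aromatic

The p orbitals form a continuous loop: every atom in a ring double bond is sp² and brings one electron to the p orbital; the boron has an empty p orbital. The ring is fully conjugated.
π-electron count: 5 × 2 = 10 from the double-bond units + 0 from the B(chloro) atom = 10.
That gives a 4n+2 count (10, n = 2).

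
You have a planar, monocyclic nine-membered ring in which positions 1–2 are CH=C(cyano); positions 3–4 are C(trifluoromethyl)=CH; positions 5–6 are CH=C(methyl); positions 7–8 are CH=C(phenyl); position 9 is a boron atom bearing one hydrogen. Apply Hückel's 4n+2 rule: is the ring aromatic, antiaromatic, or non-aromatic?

Antiaromatic

All ring atoms are sp² and supply a p orbital to the ring (the double-bond atoms are sp², each contributing one p electron; the boron has an empty p orbital); the conjugation is uninterrupted.
Adding the contributions, 4 × 2 = 8 from the double-bond units + 0 from the BH atom = 8.
8 = 4(2); a planar, fully conjugated 4n system is antiaromatic.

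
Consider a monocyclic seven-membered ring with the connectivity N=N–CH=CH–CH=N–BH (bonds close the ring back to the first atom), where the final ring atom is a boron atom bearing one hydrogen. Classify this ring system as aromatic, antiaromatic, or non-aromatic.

The p orbitals form a continuous loop: every atom in a ring double bond is sp² and brings one electron to the p orbital; the doubly-bonded nitrogens are pyridine-type — their lone pairs lie in the ring plane, leaving one electron in the p orbital; the boron has an empty p orbital. The ring is fully conjugated.
Adding the contributions, 3 × 2 = 6 from the double-bond units + 0 from the BH atom = 6.
6 = 4(1) + 2, which satisfies Hückel's 4n+2 rule.

Aromatic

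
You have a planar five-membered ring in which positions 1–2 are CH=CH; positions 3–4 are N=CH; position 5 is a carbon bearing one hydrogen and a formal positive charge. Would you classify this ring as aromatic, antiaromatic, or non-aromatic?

The p orbitals form a continuous loop: every atom in a ring double bond is sp² and brings one electron to the p orbital; the doubly-bonded nitrogens are pyridine-type — their lone pairs lie in the ring plane, leaving one electron in the p orbital; the carbocation has an empty p orbital. The ring is fully conjugated.
Adding the contributions, 2 × 2 = 4 from the double-bond units + 0 from the CH(+) atom = 4.
With 4 = 4·1 π electrons, Hückel's rule classifies the planar ring as antiaromatic.

Antiaromatic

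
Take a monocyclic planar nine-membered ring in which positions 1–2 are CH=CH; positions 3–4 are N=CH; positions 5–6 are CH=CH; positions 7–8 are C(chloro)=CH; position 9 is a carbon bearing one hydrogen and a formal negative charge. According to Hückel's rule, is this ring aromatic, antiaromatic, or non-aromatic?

Check conjugation: the double-bond atoms are sp², each contributing one p electron; each sp² =N– keeps its lone pair in-plane and puts one electron into the π system; the carbanion's lone pair occupies the p orbital — every position has a p orbital, so the cyclic π system is continuous.
Tallying contributions gives 4 × 2 = 8 from the double-bond units + 2 from the CH(-) atom = 10.
Since 10 = 4·2 + 2, the ring meets the 4n+2 criterion.

Aromatic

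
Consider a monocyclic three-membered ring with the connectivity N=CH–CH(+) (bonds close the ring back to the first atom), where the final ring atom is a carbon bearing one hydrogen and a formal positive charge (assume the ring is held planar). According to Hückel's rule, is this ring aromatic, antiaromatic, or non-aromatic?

Aromatic

Every ring atom contributes a p orbital perpendicular to the ring (each doubly-bonded ring atom is sp² with one p-orbital electron; each sp² =N– keeps its lone pair in-plane and puts one electron into the π system; the carbocation has an empty p orbital), so the π system is cyclic and fully conjugated.
π-electron count: 1 × 2 = 2 from the double-bond unit + 0 from the CH(+) atom = 2.
2 = 4(0) + 2, which satisfies Hückel's 4n+2 rule.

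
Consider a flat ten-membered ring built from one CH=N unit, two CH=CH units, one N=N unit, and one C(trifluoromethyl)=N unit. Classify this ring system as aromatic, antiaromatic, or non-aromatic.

Every ring atom contributes a p orbital perpendicular to the ring (the double-bond atoms are sp², each contributing one p electron; each sp² =N– keeps its lone pair in-plane and puts one electron into the π system), so the π system is cyclic and fully conjugated.
Adding the contributions, 5 × 2 = 10 from the 5 double-bond units.
10 = 4(2) + 2, which satisfies Hückel's 4n+2 rule.

Aromatic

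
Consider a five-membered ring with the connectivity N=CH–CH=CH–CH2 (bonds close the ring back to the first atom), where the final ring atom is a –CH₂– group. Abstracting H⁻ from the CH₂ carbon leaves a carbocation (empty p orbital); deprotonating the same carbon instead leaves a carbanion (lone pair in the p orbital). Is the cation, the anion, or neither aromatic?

In both ions every ring atom is sp² and contributes a p orbital, so both rings are fully conjugated.
Cation: 2 × 2 + 0 = 4 π electrons → 4(1), antiaromatic.
Anion: 2 × 2 + 2 = 6 π electrons → 4(1)+2, aromatic.

The anion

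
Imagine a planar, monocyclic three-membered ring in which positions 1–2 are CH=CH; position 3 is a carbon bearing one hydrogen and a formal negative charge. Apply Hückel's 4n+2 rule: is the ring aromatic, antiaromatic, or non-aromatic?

Antiaromatic

Every ring atom contributes a p orbital perpendicular to the ring (every atom in a ring double bond is sp² and brings one electron to the p orbital; the carbanion's lone pair occupies the p orbital), so the π system is cyclic and fully conjugated.
Counting π electrons: 1 × 2 = 2 from the double-bond unit + 2 from the CH(-) atom = 4.
With 4 = 4·1 π electrons, Hückel's rule classifies the planar ring as antiaromatic.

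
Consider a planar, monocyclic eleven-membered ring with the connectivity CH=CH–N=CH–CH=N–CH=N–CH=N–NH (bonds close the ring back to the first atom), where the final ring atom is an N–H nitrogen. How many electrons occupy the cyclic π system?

12

The p orbitals form a continuous loop: each doubly-bonded ring atom is sp² with one p-orbital electron; the doubly-bonded nitrogens are pyridine-type — their lone pairs lie in the ring plane, leaving one electron in the p orbital; the pyrrole-type nitrogen donates its lone pair from the p orbital. The ring is fully conjugated.
Adding the contributions, 5 × 2 = 10 from the double-bond units + 2 from the NH atom = 12.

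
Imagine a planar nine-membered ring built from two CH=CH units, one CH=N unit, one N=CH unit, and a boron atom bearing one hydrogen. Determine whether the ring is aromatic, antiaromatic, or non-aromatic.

Antiaromatic

Every ring atom contributes a p orbital perpendicular to the ring (each doubly-bonded ring atom is sp² with one p-orbital electron; each =N– nitrogen is pyridine-type (lone pair in the sp² plane, one electron in the p orbital); the boron has an empty p orbital), so the π system is cyclic and fully conjugated.
Adding the contributions, 4 × 2 = 8 from the double-bond units + 0 from the BH atom = 8.
With 8 = 4·2 π electrons, Hückel's rule classifies the planar ring as antiaromatic.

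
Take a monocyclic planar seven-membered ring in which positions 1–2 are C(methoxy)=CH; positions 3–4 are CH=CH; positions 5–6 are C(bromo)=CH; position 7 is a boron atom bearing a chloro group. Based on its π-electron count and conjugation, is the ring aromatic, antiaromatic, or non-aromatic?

Aromatic

Check conjugation: the double-bond atoms are sp², each contributing one p electron; the boron has an empty p orbital — every position has a p orbital, so the cyclic π system is continuous.
Tallying contributions gives 3 × 2 = 6 from the double-bond units + 0 from the B(chloro) atom = 6.
Since 6 = 4·1 + 2, the ring meets the 4n+2 criterion.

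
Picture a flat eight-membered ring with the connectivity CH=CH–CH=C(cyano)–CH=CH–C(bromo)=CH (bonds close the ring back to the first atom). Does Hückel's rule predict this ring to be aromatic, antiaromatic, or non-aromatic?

Every ring atom contributes a p orbital perpendicular to the ring (every atom in a ring double bond is sp² and brings one electron to the p orbital), so the π system is cyclic and fully conjugated.
Tallying contributions gives 4 × 2 = 8 from the 4 double-bond units.
8 = 4(2); a planar, fully conjugated 4n system is antiaromatic.

Antiaromatic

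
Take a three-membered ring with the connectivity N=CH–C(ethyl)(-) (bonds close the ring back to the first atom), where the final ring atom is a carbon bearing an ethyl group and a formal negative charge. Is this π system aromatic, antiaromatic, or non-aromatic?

Antiaromatic

The p orbitals form a continuous loop: every atom in a ring double bond is sp² and brings one electron to the p orbital; each =N– nitrogen is pyridine-type (lone pair in the sp² plane, one electron in the p orbital); the carbanion's lone pair occupies the p orbital. The ring is fully conjugated.
Adding the contributions, 1 × 2 = 2 from the double-bond unit + 2 from the C(ethyl)(-) atom = 4.
With 4 = 4·1 π electrons, Hückel's rule classifies the planar ring as antiaromatic.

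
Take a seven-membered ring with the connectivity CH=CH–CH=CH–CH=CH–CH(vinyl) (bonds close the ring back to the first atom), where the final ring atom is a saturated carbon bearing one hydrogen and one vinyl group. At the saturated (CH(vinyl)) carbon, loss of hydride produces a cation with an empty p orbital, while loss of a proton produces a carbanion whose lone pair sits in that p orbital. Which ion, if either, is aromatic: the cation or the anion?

In either ion the ring is fully conjugated: every atom, including the new sp² carbon, supplies a p orbital.
Cation: 3 × 2 + 0 = 6 π electrons → 4(1)+2, aromatic.
Anion: 3 × 2 + 2 = 8 π electrons → 4(2), antiaromatic.

The cation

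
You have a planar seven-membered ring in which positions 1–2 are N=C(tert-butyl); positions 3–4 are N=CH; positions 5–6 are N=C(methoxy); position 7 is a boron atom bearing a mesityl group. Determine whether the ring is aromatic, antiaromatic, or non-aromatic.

Aromatic

Check conjugation: every atom in a ring double bond is sp² and brings one electron to the p orbital; the doubly-bonded nitrogens are pyridine-type — their lone pairs lie in the ring plane, leaving one electron in the p orbital; the boron has an empty p orbital — every position has a p orbital, so the cyclic π system is continuous.
π-electron count: 3 × 2 = 6 from the double-bond units + 0 from the B(mesityl) atom = 6.
With 6 π electrons (n = 1), the Hückel 4n+2 condition holds.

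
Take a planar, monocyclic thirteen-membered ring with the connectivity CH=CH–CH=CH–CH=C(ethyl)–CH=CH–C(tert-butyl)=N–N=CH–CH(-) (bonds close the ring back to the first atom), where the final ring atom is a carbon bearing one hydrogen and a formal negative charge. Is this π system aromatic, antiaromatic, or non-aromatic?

The p orbitals form a continuous loop: the double-bond atoms are sp², each contributing one p electron; each sp² =N– keeps its lone pair in-plane and puts one electron into the π system; the carbanion's lone pair occupies the p orbital. The ring is fully conjugated.
Counting π electrons: 6 × 2 = 12 from the double-bond units + 2 from the CH(-) atom = 14.
That gives a 4n+2 count (14, n = 3).

Aromatic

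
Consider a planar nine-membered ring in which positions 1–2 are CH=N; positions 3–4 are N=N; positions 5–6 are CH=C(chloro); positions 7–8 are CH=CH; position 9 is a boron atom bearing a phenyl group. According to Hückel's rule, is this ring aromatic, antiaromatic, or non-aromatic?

All ring atoms are sp² and supply a p orbital to the ring (the double-bond atoms are sp², each contributing one p electron; each =N– nitrogen is pyridine-type (lone pair in the sp² plane, one electron in the p orbital); the boron has an empty p orbital); the conjugation is uninterrupted.
Tallying contributions gives 4 × 2 = 8 from the double-bond units + 0 from the B(phenyl) atom = 8.
8 is a 4n count (n = 2), so the planar conjugated ring is antiaromatic.

Antiaromatic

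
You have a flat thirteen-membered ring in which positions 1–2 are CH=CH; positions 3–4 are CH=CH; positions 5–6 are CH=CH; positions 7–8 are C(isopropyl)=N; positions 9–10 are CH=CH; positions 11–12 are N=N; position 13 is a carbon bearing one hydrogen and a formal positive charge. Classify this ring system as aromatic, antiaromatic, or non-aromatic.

Antiaromatic

Check conjugation: each doubly-bonded ring atom is sp² with one p-orbital electron; each sp² =N– keeps its lone pair in-plane and puts one electron into the π system; the carbocation has an empty p orbital — every position has a p orbital, so the cyclic π system is continuous.
Adding the contributions, 6 × 2 = 12 from the double-bond units + 0 from the CH(+) atom = 12.
With 12 = 4·3 π electrons, Hückel's rule classifies the planar ring as antiaromatic.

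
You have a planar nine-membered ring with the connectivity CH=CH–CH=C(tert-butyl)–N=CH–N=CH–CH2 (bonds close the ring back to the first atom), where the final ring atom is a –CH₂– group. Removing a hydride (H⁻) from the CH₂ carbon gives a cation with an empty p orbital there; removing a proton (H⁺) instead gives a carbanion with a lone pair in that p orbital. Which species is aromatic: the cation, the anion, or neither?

In both ions every ring atom is sp² and contributes a p orbital, so both rings are fully conjugated.
Cation: 4 × 2 + 0 = 8 π electrons → 4(2), antiaromatic.
Anion: 4 × 2 + 2 = 10 π electrons → 4(2)+2, aromatic.

The anion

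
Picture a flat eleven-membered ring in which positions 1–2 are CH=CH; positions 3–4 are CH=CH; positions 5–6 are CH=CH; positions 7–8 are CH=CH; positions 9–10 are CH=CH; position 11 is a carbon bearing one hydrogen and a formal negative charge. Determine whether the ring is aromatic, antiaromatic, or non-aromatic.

All ring atoms are sp² and supply a p orbital to the ring (the double-bond atoms are sp², each contributing one p electron; the carbanion's lone pair occupies the p orbital); the conjugation is uninterrupted.
Adding the contributions, 5 × 2 = 10 from the double-bond units + 2 from the CH(-) atom = 12.
With 12 = 4·3 π electrons, Hückel's rule classifies the planar ring as antiaromatic.

Antiaromatic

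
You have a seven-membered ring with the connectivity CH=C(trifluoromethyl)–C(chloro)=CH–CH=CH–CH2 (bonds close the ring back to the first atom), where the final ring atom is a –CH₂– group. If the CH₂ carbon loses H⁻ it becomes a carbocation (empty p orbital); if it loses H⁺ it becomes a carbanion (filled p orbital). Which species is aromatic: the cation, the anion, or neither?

The cation

In both ions every ring atom is sp² and contributes a p orbital, so both rings are fully conjugated.
Cation: 3 × 2 + 0 = 6 π electrons → 4(1)+2, aromatic.
Anion: 3 × 2 + 2 = 8 π electrons → 4(2), antiaromatic.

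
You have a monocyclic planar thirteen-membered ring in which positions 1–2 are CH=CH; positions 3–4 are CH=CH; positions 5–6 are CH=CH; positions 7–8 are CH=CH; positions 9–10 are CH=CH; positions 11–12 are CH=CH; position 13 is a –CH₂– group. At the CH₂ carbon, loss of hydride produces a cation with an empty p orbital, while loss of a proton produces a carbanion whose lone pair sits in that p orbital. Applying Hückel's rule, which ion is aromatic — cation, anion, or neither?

In either ion the ring is fully conjugated: every atom, including the new sp² carbon, supplies a p orbital.
Cation: 6 × 2 + 0 = 12 π electrons → 4(3), antiaromatic.
Anion: 6 × 2 + 2 = 14 π electrons → 4(3)+2, aromatic.

The anion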